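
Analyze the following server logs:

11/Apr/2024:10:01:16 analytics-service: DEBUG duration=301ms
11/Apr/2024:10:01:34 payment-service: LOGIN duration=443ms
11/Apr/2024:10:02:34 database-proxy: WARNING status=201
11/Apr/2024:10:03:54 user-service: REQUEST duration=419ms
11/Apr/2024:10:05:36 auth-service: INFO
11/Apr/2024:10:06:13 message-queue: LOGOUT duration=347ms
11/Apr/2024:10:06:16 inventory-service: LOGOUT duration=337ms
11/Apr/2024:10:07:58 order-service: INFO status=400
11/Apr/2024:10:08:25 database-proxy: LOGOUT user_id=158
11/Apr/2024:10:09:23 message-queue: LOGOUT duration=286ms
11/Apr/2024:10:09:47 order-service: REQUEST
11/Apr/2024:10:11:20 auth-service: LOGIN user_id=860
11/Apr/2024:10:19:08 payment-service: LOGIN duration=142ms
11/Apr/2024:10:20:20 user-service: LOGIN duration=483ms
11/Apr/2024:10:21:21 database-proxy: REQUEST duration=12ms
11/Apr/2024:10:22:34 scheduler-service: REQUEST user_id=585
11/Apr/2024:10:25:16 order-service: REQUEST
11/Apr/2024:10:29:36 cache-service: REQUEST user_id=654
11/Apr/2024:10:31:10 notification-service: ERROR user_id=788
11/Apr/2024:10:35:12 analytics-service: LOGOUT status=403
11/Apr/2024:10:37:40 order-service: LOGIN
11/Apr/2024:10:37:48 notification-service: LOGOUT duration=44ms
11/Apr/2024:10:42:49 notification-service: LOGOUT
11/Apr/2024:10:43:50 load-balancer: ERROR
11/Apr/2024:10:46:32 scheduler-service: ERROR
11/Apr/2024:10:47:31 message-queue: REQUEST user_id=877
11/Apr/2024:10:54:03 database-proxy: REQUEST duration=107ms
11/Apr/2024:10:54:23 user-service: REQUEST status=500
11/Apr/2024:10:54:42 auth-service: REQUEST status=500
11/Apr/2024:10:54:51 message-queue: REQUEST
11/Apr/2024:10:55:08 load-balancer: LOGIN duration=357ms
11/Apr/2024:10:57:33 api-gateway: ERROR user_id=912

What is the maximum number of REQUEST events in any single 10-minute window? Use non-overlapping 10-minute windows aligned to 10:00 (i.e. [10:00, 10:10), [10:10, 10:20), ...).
4

To find the burst window:

1. Divide the log period into non-overlapping 10-minute windows starting at 10:00
2. Count REQUEST events in each window
3. Find the window with maximum count
4. Maximum events in a window: 4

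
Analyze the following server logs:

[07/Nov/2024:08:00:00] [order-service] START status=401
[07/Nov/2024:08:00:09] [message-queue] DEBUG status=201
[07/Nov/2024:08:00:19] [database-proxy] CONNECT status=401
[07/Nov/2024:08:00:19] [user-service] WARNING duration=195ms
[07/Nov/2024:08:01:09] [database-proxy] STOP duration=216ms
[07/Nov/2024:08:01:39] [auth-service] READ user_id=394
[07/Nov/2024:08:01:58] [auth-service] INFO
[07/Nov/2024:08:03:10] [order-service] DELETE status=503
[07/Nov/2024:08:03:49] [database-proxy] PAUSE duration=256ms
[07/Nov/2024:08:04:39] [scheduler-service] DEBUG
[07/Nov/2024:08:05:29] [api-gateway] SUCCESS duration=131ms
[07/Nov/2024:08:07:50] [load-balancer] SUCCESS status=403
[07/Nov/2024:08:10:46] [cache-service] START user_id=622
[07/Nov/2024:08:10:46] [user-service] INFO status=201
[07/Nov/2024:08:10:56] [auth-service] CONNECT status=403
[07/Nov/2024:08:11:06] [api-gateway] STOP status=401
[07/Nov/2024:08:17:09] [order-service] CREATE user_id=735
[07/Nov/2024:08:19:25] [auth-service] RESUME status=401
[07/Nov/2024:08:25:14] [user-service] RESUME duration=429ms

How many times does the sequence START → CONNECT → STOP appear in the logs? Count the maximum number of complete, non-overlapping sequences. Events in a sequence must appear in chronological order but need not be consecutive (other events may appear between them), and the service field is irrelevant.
2

To count sequences:

1. Look for pattern: START → CONNECT → STOP
2. Greedily scan the log in chronological order, matching each sequence element in turn (ignoring service)
3. Each time the full pattern completes, increment the count and restart matching from the next event
4. Complete non-overlapping sequences found: 2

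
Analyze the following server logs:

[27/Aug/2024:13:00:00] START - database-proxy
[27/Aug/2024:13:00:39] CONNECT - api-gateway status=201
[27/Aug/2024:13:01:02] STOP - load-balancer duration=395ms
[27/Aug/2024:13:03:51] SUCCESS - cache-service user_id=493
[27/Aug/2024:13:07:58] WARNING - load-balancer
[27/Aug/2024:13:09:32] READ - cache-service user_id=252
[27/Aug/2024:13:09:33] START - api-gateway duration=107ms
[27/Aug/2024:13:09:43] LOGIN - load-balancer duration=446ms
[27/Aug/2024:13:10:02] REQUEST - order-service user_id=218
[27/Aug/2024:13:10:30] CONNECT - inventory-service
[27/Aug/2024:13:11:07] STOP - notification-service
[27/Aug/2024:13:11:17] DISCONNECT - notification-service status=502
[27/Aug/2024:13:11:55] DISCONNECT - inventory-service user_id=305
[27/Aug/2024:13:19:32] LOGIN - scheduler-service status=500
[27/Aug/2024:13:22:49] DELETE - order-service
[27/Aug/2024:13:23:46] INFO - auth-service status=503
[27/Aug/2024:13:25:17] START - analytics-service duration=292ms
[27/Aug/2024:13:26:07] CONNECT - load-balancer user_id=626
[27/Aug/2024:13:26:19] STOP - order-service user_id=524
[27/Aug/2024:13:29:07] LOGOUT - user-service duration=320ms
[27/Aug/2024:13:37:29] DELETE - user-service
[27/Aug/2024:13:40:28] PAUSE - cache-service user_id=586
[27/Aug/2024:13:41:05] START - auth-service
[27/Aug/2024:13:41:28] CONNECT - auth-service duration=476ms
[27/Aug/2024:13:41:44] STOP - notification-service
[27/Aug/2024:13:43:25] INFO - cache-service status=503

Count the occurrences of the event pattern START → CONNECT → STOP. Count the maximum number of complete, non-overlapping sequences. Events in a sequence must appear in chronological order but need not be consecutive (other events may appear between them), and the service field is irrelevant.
4

To count sequences:

1. Look for pattern: START → CONNECT → STOP
2. Greedily scan the log in chronological order, matching each sequence element in turn (ignoring service)
3. Each time the full pattern completes, increment the count and restart matching from the next event
4. Complete non-overlapping sequences found: 4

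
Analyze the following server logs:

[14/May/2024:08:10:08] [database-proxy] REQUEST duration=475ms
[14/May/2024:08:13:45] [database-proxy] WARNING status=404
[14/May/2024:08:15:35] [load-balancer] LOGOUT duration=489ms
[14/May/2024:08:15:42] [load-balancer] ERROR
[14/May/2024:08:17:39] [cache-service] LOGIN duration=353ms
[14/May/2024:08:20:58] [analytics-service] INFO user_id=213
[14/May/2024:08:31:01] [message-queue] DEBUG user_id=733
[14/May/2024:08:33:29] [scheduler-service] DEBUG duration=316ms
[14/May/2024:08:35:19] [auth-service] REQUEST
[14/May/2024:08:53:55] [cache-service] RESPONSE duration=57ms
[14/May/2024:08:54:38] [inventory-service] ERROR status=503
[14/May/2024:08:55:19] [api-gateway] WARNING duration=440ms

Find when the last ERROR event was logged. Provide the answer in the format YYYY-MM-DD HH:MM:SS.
2024-05-14 08:54:38

To find the last event:

1. Filter for all ERROR events
2. Sort by timestamp
3. Select the last one
4. Timestamp: 2024-05-14 08:54:38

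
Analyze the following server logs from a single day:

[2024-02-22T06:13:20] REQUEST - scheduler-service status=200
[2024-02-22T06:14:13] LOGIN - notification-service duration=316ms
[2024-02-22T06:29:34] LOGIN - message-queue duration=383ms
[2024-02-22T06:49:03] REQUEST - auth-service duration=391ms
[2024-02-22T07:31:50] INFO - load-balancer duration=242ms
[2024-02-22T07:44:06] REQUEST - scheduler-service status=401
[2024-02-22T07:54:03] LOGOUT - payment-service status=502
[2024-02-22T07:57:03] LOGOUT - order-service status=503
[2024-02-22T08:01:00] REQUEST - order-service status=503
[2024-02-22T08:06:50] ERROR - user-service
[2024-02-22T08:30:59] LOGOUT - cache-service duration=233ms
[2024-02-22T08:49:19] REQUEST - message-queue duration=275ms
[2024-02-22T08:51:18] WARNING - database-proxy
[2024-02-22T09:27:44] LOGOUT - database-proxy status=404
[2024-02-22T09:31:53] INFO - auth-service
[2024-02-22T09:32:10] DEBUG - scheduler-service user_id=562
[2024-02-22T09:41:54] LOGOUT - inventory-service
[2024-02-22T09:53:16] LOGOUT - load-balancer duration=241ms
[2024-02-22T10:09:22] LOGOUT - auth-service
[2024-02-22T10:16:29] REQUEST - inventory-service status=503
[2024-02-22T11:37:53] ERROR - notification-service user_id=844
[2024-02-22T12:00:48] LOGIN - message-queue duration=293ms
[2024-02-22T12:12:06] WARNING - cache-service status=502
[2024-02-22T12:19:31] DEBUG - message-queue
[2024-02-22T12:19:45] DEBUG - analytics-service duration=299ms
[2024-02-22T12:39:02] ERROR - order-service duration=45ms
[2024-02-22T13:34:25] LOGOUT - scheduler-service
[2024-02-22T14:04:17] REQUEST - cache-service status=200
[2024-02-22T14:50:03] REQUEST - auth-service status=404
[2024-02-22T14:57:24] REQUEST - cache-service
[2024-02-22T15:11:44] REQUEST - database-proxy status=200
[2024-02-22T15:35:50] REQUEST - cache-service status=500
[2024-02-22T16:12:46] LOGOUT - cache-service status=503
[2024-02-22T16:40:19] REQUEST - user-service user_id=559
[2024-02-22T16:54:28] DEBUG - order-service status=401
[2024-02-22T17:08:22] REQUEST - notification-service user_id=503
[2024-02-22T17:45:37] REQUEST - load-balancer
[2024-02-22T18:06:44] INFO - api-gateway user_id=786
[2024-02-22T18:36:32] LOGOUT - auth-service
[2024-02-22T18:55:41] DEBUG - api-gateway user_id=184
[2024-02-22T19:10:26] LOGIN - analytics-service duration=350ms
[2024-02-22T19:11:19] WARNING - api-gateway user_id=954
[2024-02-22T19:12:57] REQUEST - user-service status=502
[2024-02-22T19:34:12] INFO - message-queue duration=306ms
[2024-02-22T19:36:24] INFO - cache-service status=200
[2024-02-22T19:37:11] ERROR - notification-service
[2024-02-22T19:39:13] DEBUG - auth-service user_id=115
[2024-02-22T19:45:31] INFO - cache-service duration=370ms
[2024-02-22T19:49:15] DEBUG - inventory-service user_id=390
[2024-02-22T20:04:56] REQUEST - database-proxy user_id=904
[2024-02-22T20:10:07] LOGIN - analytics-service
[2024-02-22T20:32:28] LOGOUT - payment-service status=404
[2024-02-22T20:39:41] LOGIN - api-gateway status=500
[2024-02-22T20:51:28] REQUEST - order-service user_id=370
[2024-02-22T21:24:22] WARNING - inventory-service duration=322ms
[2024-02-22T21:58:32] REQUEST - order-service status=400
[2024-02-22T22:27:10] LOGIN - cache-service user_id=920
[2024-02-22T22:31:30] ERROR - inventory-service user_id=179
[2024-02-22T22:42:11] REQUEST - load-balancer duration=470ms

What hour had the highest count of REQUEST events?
14

To find the peak hour:

1. Group all REQUEST events by hour
2. Count events in each hour
3. Find hour with maximum count
4. Peak hour: 14 (with 3 events)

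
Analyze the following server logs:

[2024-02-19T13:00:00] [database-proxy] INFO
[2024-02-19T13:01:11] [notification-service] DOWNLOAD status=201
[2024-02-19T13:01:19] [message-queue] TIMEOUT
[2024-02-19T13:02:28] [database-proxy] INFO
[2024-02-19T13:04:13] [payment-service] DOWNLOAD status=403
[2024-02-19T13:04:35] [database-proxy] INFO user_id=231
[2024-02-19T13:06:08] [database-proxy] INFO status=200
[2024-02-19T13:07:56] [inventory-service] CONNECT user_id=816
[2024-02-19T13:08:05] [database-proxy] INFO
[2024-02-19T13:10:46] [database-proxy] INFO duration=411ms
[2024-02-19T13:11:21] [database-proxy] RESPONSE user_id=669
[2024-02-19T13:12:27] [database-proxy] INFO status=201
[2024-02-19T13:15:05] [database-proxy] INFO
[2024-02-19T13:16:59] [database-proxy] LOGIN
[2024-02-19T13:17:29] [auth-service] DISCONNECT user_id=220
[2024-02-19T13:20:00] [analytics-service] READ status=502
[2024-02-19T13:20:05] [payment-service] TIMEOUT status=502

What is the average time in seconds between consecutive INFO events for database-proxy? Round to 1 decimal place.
129.3

To calculate average interval:

1. Find all INFO events for database-proxy in order
2. Calculate time gaps between consecutive events
3. Compute mean of gaps: 905 / 7 = 129.3 seconds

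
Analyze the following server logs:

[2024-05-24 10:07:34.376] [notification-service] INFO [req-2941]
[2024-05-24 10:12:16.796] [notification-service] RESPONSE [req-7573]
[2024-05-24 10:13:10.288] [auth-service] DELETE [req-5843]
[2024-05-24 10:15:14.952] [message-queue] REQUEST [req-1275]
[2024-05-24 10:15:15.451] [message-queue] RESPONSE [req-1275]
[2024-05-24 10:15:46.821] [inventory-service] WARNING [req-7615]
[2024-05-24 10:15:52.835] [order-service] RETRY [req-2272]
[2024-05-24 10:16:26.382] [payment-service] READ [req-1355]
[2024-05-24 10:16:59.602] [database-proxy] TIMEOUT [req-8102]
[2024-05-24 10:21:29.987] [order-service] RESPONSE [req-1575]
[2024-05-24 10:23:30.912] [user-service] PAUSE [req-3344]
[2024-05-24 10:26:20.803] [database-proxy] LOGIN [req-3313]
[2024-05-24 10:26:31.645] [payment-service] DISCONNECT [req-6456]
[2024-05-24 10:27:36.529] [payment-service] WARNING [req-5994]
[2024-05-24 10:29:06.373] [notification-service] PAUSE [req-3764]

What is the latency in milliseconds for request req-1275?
499

To calculate latency:

1. Find REQUEST with id req-1275: 2024-05-24 10:15:14.952
2. Find RESPONSE with id req-1275: 2024-05-24 10:15:15.451
3. Latency: 2024-05-24 10:15:15.451 - 2024-05-24 10:15:14.952 = 499ms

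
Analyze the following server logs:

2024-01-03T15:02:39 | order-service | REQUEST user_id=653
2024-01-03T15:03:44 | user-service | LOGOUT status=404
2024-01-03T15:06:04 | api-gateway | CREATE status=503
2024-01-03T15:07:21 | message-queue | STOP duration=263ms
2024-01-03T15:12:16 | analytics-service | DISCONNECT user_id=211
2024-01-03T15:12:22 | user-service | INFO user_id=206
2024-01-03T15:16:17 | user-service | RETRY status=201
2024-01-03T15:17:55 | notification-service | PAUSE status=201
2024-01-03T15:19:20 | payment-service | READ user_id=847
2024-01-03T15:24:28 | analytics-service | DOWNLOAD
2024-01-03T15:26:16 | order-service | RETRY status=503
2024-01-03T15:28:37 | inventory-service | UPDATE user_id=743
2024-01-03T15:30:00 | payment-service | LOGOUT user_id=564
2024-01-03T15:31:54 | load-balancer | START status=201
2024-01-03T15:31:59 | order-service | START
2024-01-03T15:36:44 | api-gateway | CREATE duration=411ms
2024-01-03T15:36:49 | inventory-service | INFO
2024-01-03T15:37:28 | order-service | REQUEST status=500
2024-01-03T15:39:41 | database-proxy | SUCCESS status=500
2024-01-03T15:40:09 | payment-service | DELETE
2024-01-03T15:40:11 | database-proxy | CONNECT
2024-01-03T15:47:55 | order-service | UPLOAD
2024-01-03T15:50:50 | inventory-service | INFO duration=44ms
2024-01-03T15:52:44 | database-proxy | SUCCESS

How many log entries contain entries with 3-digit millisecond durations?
2

To find matching entries:

1. Pattern to match: entries with 3-digit millisecond durations
2. Scan each log entry for the pattern
3. Count matches: 2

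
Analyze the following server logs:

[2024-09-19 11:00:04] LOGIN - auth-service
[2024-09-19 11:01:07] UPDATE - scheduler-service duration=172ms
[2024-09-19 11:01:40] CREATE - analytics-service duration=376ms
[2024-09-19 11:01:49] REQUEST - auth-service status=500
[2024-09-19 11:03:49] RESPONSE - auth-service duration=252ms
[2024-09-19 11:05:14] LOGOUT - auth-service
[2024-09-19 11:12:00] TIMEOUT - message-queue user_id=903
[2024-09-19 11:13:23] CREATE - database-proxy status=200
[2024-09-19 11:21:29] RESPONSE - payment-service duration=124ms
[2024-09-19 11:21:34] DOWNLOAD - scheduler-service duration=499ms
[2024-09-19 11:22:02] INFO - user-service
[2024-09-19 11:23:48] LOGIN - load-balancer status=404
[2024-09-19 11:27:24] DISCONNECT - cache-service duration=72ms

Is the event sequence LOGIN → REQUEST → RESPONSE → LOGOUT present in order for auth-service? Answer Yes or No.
Yes

To verify sequence order:

1. Find all events in sequence LOGIN → REQUEST → RESPONSE → LOGOUT for auth-service
2. Extract their timestamps
3. Check if timestamps are in ascending order
4. Result: Yes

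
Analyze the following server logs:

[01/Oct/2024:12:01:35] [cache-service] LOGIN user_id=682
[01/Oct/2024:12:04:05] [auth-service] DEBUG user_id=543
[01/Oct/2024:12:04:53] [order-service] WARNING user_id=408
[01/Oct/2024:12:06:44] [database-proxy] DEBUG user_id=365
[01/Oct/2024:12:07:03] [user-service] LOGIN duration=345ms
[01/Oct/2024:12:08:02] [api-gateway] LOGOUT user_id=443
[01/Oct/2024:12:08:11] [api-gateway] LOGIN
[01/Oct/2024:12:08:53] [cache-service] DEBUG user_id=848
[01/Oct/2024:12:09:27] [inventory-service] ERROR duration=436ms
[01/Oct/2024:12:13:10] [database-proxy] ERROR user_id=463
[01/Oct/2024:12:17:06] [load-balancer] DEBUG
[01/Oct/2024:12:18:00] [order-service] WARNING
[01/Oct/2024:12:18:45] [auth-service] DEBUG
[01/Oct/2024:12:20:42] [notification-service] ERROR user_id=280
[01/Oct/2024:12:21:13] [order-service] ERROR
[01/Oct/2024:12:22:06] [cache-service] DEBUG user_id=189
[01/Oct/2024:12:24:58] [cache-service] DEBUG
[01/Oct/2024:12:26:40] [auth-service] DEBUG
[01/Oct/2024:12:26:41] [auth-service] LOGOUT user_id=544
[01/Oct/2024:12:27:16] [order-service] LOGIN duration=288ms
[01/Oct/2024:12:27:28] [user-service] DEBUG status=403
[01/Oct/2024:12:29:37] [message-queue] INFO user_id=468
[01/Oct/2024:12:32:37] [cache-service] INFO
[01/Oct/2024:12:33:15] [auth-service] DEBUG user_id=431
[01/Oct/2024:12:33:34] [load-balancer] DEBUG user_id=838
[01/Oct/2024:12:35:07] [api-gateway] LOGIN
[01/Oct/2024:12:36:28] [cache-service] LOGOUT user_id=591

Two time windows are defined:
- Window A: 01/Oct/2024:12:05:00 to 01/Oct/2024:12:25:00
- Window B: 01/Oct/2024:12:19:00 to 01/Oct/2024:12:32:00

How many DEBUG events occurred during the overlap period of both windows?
2

To find overlap events:

1. Window A: 01/Oct/2024:12:05:00 to 01/Oct/2024:12:25:00
2. Window B: 01/Oct/2024:12:19:00 to 01/Oct/2024:12:32:00
3. Overlap period: 01/Oct/2024:12:19:00 to 01/Oct/2024:12:25:00
4. Count DEBUG events in overlap: 2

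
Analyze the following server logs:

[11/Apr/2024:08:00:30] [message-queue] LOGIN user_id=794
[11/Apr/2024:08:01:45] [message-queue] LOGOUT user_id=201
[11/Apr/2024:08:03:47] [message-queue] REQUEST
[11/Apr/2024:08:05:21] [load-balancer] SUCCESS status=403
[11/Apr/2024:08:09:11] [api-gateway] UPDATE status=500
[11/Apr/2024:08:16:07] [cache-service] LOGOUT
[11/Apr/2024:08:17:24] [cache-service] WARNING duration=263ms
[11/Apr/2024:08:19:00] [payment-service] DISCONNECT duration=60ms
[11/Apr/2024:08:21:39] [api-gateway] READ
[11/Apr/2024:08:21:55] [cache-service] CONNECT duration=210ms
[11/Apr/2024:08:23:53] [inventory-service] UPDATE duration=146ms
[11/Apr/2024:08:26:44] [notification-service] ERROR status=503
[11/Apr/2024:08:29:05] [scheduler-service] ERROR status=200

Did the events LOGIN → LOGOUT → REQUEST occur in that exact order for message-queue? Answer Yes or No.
Yes

To verify sequence order:

1. Find all events in sequence LOGIN → LOGOUT → REQUEST for message-queue
2. Extract their timestamps
3. Check if timestamps are in ascending order
4. Result: Yes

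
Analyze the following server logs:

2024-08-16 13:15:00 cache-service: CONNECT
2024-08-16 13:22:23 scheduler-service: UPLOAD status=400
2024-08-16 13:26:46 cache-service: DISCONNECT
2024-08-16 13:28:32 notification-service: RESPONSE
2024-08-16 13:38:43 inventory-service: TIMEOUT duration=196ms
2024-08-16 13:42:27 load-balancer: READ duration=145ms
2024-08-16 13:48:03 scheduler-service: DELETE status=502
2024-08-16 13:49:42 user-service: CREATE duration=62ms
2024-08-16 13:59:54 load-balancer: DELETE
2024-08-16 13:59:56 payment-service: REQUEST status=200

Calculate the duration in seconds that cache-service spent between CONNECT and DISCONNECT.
706

To calculate state duration:

1. Find CONNECT event for cache-service: 2024-08-16 13:15:00
2. Find DISCONNECT event for cache-service: 2024-08-16 13:26:46
3. Calculate duration: 2024-08-16 13:26:46 - 2024-08-16 13:15:00 = 706 seconds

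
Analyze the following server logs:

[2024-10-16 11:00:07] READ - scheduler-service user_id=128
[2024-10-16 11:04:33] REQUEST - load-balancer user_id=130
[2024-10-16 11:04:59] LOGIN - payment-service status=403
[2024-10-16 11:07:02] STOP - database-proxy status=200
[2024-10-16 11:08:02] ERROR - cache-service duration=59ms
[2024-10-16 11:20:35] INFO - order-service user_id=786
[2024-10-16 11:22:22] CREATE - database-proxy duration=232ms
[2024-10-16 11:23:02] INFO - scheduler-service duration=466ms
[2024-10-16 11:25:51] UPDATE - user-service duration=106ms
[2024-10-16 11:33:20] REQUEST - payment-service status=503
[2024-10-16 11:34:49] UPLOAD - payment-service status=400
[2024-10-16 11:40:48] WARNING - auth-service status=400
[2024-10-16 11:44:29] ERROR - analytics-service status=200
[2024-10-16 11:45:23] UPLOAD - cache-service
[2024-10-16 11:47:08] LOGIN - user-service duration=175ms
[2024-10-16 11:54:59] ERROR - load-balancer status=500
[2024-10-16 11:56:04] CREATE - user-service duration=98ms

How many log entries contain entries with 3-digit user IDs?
3

To find matching entries:

1. Pattern to match: entries with 3-digit user IDs
2. Scan each log entry for the pattern
3. Count matches: 3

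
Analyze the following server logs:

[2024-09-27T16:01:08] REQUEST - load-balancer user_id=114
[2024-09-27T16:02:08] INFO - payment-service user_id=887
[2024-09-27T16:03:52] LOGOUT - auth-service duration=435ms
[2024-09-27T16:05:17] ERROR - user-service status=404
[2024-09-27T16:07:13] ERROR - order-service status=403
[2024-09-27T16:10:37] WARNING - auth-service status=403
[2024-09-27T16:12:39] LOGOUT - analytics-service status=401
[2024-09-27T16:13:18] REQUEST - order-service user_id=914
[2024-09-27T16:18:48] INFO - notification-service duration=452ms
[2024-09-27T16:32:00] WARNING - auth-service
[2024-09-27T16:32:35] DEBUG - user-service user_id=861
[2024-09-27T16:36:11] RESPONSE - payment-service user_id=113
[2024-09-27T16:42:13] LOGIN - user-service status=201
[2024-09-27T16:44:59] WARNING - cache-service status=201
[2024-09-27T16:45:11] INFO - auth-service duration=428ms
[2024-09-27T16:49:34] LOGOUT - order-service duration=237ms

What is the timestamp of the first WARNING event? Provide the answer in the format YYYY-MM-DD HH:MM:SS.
2024-09-27 16:10:37

To find the first event:

1. Filter for all WARNING events
2. Sort by timestamp
3. Select the first one
4. Timestamp: 2024-09-27 16:10:37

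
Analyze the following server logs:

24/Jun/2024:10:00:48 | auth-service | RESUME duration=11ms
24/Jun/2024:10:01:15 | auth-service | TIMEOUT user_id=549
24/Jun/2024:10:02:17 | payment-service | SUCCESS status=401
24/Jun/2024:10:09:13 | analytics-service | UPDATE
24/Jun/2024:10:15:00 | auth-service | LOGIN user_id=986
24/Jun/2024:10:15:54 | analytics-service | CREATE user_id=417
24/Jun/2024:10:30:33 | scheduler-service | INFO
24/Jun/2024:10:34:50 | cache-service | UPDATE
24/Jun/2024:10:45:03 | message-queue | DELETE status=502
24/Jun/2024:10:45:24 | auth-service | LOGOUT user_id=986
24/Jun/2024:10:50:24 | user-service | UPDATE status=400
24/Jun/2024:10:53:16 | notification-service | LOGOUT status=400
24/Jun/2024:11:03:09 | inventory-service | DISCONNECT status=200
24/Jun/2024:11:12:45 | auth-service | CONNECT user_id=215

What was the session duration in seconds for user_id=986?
1824

To calculate session duration:

1. Find LOGIN event for user_id=986: 24/Jun/2024:10:15:00
2. Find LOGOUT event for user_id=986: 24/Jun/2024:10:45:24
3. Session duration: 24/Jun/2024:10:45:24 - 24/Jun/2024:10:15:00 = 1824 seconds (30 minutes)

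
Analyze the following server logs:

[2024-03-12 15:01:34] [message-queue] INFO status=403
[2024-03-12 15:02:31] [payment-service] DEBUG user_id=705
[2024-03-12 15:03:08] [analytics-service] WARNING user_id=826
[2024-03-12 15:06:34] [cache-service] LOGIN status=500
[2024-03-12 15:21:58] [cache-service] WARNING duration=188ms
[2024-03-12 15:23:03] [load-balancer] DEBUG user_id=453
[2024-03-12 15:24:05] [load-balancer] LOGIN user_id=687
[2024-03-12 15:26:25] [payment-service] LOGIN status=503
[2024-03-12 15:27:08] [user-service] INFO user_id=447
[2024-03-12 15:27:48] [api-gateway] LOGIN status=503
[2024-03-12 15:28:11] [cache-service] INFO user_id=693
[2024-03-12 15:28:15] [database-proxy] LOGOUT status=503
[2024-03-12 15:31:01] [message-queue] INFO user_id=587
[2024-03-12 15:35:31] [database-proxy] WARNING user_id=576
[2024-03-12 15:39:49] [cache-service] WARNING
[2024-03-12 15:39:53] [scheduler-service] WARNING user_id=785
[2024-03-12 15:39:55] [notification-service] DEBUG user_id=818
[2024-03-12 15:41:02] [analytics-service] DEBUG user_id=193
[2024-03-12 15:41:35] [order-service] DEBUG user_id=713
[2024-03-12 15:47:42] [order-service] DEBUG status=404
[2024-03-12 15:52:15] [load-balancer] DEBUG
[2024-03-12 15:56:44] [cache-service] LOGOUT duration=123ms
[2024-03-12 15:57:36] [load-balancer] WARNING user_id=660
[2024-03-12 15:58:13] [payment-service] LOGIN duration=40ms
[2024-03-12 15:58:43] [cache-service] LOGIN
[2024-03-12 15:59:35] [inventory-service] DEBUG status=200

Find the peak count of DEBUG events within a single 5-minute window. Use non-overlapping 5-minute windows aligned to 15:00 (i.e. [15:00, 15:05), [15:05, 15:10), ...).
2

To find the burst window:

1. Divide the log period into non-overlapping 5-minute windows starting at 15:00
2. Count DEBUG events in each window
3. Find the window with maximum count
4. Maximum events in a window: 2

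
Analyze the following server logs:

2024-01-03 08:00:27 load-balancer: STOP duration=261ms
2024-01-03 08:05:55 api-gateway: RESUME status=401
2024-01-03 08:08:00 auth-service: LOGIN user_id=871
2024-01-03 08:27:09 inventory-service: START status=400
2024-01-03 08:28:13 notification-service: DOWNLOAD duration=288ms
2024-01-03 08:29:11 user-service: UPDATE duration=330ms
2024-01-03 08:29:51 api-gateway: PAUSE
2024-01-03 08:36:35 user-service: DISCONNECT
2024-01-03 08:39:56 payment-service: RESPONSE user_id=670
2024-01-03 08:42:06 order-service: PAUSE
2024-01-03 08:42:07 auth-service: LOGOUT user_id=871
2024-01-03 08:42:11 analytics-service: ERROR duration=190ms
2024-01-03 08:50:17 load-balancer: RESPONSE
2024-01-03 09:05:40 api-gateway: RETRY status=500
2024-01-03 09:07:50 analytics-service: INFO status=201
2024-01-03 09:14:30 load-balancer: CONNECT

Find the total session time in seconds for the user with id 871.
2047

To calculate session duration:

1. Find LOGIN event for user_id=871: 2024-01-03 08:08:00
2. Find LOGOUT event for user_id=871: 2024-01-03 08:42:07
3. Session duration: 2024-01-03 08:42:07 - 2024-01-03 08:08:00 = 2047 seconds (34 minutes)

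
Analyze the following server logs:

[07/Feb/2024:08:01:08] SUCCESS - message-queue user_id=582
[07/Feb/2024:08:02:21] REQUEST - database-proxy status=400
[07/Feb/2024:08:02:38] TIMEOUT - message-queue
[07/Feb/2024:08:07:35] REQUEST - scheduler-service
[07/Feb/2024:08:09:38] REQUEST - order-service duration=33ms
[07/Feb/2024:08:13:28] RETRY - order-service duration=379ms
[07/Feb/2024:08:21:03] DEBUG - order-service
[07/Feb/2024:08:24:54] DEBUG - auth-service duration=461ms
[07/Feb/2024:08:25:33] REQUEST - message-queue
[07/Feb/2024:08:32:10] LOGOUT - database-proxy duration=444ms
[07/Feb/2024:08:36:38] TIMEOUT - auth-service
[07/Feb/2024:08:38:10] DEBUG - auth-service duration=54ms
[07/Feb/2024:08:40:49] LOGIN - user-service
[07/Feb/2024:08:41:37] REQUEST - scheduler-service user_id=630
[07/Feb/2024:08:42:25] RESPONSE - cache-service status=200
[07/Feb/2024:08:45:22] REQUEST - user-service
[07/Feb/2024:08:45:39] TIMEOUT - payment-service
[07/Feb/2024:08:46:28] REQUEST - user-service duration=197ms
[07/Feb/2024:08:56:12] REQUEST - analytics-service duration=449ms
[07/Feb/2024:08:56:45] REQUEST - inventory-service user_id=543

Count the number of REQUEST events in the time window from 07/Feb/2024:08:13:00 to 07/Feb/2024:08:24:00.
0

To count events in the time window:

1. Window boundaries: 07/Feb/2024:08:13:00 to 07/Feb/2024:08:24:00
2. Filter for REQUEST events within this window
3. Count matching events: 0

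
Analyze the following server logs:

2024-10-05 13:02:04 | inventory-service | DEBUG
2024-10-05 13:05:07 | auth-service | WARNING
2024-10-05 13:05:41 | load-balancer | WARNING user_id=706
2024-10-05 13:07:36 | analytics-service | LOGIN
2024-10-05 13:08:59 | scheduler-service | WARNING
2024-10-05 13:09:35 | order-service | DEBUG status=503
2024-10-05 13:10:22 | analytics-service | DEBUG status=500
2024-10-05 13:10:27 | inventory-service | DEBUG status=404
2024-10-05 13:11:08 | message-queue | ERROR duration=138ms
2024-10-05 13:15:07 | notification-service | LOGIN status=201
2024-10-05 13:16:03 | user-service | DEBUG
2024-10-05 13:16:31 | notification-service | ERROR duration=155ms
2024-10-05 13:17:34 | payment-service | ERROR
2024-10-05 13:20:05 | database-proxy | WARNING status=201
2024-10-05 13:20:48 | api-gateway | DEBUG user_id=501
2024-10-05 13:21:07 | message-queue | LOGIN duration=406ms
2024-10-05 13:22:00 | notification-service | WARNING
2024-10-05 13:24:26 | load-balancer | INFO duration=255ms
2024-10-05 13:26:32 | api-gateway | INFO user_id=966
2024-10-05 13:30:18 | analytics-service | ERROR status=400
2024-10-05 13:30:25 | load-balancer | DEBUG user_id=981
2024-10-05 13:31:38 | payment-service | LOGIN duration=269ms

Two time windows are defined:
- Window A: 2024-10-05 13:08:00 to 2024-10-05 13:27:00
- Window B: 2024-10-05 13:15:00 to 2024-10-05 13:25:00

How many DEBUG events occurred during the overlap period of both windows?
2

To find overlap events:

1. Window A: 2024-10-05 13:08:00 to 2024-10-05 13:27:00
2. Window B: 2024-10-05 13:15:00 to 2024-10-05 13:25:00
3. Overlap period: 2024-10-05 13:15:00 to 2024-10-05 13:25:00
4. Count DEBUG events in overlap: 2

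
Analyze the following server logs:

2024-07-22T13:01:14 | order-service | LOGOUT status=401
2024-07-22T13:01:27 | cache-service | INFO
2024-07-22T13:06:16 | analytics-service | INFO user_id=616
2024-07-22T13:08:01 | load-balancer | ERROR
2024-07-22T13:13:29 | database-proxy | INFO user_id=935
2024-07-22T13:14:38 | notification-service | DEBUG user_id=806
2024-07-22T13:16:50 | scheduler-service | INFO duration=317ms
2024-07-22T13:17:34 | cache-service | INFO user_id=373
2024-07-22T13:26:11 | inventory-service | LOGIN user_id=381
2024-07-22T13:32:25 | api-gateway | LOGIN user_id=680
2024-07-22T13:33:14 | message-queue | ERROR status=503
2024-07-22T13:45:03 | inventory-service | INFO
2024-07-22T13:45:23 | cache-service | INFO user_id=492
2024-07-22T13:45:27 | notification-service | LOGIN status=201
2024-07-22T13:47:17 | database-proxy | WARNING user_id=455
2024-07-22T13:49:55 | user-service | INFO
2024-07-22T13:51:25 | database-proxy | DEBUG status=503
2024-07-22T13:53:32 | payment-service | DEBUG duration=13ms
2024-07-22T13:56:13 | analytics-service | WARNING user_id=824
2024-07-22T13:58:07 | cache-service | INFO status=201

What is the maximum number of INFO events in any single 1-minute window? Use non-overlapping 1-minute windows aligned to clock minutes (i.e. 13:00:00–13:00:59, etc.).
2

To find the burst window:

1. Divide the log period into non-overlapping 1-minute windows starting at 13:00
2. Count INFO events in each window
3. Find the window with maximum count
4. Maximum events in a window: 2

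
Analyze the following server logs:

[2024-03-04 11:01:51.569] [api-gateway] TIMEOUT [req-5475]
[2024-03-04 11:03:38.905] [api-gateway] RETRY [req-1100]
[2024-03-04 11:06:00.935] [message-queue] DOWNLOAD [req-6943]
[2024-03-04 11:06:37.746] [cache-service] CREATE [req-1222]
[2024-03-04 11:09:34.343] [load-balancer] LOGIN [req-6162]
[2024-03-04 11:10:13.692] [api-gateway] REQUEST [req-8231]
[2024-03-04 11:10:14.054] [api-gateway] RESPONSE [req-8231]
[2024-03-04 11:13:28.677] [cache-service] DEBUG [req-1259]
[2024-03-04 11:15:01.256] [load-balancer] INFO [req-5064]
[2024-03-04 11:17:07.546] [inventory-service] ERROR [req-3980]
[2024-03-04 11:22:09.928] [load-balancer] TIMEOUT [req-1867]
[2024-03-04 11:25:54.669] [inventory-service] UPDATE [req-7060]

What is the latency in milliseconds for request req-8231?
362

To calculate latency:

1. Find REQUEST with id req-8231: 2024-03-04 11:10:13.692
2. Find RESPONSE with id req-8231: 2024-03-04 11:10:14.054
3. Latency: 2024-03-04 11:10:14.054 - 2024-03-04 11:10:13.692 = 362ms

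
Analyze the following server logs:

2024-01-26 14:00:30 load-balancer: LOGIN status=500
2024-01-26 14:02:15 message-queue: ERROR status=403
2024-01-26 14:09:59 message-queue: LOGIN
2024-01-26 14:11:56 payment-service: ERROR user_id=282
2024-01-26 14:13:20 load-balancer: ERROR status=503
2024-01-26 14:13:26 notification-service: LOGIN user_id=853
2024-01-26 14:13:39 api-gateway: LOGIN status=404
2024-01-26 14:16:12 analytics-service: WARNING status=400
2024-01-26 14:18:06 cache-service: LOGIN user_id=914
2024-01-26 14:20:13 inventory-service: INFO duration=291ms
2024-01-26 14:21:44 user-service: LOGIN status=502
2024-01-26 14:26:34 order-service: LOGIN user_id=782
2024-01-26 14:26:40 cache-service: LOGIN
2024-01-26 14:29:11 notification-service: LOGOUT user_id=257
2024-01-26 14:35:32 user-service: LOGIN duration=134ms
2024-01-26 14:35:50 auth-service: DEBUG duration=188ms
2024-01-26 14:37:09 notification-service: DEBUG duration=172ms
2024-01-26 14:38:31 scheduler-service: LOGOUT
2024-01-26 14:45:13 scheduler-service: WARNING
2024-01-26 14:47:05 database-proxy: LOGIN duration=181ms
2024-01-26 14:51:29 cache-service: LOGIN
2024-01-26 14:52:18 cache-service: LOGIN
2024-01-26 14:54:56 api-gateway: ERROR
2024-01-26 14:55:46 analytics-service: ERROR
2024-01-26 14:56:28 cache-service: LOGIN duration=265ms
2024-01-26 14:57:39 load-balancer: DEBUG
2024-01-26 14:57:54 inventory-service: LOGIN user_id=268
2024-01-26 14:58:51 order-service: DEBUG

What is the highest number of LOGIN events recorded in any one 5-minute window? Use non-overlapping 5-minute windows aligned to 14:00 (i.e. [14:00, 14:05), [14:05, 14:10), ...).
2

To find the burst window:

1. Divide the log period into non-overlapping 5-minute windows starting at 14:00
2. Count LOGIN events in each window
3. Find the window with maximum count
4. Maximum events in a window: 2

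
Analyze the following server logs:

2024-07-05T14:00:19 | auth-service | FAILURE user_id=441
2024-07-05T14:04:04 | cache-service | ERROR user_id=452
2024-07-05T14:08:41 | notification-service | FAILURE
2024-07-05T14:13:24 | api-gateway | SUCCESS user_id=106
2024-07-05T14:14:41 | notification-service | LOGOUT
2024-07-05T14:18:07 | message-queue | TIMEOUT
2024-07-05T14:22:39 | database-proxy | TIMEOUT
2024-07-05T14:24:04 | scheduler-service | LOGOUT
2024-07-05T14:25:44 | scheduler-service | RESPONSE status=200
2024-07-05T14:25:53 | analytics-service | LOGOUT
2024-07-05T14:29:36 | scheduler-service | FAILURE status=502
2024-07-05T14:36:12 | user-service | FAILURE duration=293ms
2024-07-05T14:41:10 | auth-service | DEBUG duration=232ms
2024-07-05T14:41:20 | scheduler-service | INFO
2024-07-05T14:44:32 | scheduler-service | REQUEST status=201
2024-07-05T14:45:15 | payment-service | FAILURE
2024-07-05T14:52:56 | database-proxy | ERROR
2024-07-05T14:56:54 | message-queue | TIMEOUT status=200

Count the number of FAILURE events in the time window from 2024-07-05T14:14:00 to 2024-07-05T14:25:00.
0

To count events in the time window:

1. Window boundaries: 2024-07-05T14:14:00 to 2024-07-05T14:25:00
2. Filter for FAILURE events within this window
3. Count matching events: 0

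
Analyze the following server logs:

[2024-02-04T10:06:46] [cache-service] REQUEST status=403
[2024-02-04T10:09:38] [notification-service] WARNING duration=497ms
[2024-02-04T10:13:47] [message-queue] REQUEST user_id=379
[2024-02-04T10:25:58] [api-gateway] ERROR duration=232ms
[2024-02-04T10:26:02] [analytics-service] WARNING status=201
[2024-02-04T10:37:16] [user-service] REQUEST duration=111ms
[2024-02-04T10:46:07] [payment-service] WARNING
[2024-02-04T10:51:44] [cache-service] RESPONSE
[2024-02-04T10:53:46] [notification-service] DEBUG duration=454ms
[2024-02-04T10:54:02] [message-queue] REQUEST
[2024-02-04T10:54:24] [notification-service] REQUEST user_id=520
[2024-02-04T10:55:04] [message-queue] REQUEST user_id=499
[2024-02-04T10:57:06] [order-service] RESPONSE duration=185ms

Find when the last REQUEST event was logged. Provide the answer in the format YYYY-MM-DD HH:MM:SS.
2024-02-04 10:55:04

To find the last event:

1. Filter for all REQUEST events
2. Sort by timestamp
3. Select the last one
4. Timestamp: 2024-02-04 10:55:04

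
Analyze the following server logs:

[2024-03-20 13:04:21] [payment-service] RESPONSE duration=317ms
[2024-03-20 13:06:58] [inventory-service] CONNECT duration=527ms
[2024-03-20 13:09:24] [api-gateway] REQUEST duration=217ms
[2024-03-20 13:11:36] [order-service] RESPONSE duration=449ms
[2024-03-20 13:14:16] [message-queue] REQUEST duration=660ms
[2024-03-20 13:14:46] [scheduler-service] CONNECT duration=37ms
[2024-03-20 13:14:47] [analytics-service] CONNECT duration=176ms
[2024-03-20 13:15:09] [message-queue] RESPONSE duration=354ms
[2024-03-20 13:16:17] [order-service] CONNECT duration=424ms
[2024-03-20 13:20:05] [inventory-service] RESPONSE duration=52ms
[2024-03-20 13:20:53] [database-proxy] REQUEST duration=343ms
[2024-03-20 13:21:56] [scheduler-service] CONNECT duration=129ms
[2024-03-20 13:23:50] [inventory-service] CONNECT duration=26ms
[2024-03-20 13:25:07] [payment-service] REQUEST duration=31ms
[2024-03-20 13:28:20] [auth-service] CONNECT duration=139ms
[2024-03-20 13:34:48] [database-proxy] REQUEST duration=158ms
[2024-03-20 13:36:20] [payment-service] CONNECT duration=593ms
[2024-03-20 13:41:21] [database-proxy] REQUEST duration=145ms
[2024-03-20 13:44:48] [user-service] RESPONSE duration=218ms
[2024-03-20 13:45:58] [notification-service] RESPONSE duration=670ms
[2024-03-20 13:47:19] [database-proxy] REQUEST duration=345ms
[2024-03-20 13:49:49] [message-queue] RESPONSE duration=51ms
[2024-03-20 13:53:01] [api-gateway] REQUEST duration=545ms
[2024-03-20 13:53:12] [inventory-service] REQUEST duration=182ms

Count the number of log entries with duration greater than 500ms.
5

To count timeouts:

1. Threshold: 500ms
2. Extract duration from each log entry
3. Count entries where duration > 500
4. Timeout count: 5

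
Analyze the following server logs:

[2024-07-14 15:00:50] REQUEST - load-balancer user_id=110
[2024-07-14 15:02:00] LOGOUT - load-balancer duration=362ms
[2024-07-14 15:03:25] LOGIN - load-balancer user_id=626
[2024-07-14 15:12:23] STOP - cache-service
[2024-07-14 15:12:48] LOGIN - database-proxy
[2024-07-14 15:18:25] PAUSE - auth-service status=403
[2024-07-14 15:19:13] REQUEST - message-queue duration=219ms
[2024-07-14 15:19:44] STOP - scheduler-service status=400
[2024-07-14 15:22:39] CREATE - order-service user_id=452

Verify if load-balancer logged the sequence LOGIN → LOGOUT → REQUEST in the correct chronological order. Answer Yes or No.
No

To verify sequence order:

1. Find all events in sequence LOGIN → LOGOUT → REQUEST for load-balancer
2. Extract their timestamps
3. Check if timestamps are in ascending order
4. Result: No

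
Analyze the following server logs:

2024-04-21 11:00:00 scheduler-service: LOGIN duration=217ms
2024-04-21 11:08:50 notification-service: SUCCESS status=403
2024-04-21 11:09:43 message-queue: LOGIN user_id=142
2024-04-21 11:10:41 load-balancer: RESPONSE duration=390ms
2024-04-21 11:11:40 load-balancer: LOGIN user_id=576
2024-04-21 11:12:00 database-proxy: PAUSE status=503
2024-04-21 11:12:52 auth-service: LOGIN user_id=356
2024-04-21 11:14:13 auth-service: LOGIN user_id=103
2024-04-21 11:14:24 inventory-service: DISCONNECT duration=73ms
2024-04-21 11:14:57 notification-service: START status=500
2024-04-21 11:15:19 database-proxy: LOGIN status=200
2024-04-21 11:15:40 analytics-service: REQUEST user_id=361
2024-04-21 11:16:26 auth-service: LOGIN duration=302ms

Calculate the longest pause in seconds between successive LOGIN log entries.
583

To find the longest gap:

1. Extract all LOGIN events in chronological order
2. Calculate time differences between consecutive events
3. Find the maximum difference
4. Longest gap: 583 seconds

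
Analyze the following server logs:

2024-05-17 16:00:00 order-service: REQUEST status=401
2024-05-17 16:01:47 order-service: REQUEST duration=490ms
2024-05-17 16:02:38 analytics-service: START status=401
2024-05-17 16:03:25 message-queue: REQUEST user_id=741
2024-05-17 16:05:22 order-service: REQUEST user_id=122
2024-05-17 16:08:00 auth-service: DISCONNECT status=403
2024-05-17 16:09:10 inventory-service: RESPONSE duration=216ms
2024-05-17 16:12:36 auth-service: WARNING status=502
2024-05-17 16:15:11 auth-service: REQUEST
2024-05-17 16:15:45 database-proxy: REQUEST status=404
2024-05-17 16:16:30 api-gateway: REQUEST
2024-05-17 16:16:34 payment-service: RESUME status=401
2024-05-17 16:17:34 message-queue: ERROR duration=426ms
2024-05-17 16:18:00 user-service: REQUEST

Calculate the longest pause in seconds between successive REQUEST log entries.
589

To find the longest gap:

1. Extract all REQUEST events in chronological order
2. Calculate time differences between consecutive events
3. Find the maximum difference
4. Longest gap: 589 seconds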